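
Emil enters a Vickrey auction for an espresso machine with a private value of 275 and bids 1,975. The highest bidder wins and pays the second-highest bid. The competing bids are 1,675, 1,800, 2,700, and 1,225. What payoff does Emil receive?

Highest competing bid: 2,700.
Emil's bid 1,975 is not the highest, so Emil loses, pays nothing, and earns zero payoff.

Emil's payoff: 0.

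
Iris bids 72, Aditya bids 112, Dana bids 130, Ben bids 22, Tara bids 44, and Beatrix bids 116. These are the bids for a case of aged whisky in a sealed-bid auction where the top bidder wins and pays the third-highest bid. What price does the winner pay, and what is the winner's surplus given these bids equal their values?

Ranking the bids: Dana 130, then Beatrix 116, then Aditya 112, then Iris 72, then Tara 44, then Ben 22.
Dana is the highest bidder, so Dana wins.
Under the third-price rule, the price is the third-highest bid: 112.
Surplus = 130 − 112 = 18.

Price 112; surplus 18.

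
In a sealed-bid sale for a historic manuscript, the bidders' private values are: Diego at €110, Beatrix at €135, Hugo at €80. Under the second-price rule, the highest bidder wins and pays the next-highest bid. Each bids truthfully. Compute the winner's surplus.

Surplus = €25.

Ranking the bids: Beatrix €135, then Diego €110, then Hugo €80.
Beatrix wins with the top bid and pays the second-highest, €110.
Surplus = €135 − €110 = €25.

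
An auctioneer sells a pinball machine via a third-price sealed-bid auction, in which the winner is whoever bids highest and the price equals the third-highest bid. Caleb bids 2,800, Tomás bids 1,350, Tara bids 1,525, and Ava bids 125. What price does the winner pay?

1,350

Bids in descending order: Caleb 2,800; Tara 1,525; Tomás 1,350; Ava 125.
Caleb is the highest bidder, so Caleb wins.
Under the third-price rule, the price is the third-highest bid: 1,350.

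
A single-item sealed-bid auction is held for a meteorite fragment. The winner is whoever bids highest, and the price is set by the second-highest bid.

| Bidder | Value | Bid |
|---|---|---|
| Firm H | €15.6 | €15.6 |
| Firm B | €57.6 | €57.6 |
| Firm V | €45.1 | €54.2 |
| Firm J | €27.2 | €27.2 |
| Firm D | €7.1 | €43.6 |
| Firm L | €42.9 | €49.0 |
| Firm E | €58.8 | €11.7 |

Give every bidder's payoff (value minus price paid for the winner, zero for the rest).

Payoffs: Firm H €0.0, Firm B €3.4, Firm V €0.0, Firm J €0.0, Firm D €0.0, Firm L €0.0, Firm E €0.0.

Ordered from highest: Firm B €57.6 > Firm V €54.2 > Firm L €49.0 > Firm D €43.6 > Firm J €27.2 > Firm H €15.6 > Firm E €11.7.
Firm B has the top bid and wins; the price is the second-highest bid, €54.2.
Firm B's payoff = €57.6 − €54.2 = €3.4. All other bidders lose, so their payoff is 0.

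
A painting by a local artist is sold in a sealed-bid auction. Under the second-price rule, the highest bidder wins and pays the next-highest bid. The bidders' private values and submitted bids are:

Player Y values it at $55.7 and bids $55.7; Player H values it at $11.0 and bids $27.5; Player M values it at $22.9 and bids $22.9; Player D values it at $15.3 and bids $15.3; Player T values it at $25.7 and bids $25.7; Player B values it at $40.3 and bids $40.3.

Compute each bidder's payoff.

Ordered from highest: Player Y $55.7 > Player B $40.3 > Player H $27.5 > Player T $25.7 > Player M $22.9 > Player D $15.3.
Player Y has the top bid and wins; the price is the second-highest bid, $40.3.
Player Y's payoff = $55.7 − $40.3 = $15.4. All other bidders lose, so their payoff is 0.

Player Y $15.4, Player H $0.0, Player M $0.0, Player D $0.0, Player T $0.0, Player B $0.0.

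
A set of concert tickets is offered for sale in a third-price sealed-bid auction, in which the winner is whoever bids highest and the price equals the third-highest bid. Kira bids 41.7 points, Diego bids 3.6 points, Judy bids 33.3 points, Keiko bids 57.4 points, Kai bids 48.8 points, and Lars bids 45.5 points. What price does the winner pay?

Ordered from highest: Keiko 57.4 points; Kai 48.8 points; Lars 45.5 points; Kira 41.7 points; Judy 33.3 points; Diego 3.6 points.
Keiko is the highest bidder, so Keiko wins.
Under the third-price rule, the price is the third-highest bid: 45.5 points.

The winner pays 45.5 points.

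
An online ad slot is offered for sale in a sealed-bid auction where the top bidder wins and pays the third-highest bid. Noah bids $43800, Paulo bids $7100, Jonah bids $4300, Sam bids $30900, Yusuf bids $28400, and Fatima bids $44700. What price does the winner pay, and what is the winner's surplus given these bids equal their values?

Ranking the bids: Fatima $44700; Noah $43800; Sam $30900; Yusuf $28400; Paulo $7100; Jonah $4300.
Fatima is the highest bidder, so Fatima wins.
Under the third-price rule, the price is the third-highest bid: $30900.
Surplus = $44700 − $30900 = $13800.

The winner pays $30900 for a surplus of $13800.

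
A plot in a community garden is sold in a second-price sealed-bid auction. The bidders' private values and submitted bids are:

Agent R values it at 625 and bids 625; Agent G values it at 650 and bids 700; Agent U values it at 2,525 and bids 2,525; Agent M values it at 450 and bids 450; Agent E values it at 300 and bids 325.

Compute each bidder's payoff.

Ranking the bids: Agent U 2,525 > Agent G 700 > Agent R 625 > Agent M 450 > Agent E 325.
Agent U has the top bid and wins; the price is the second-highest bid, 700.
Agent U's payoff = 2,525 − 700 = 1,825. All other bidders lose, so their payoff is 0.

Agent R 0, Agent G 0, Agent U 1,825, Agent M 0, Agent E 0.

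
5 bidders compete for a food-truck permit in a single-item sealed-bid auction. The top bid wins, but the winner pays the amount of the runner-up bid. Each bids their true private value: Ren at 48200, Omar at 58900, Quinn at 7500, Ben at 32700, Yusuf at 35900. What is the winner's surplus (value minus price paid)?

Surplus = 10700.

Ordered from highest: Omar 58900 > Ren 48200 > Yusuf 35900 > Ben 32700 > Quinn 7500.
Omar wins with the top bid and pays the second-highest, 48200.
Surplus = 58900 − 48200 = 10700.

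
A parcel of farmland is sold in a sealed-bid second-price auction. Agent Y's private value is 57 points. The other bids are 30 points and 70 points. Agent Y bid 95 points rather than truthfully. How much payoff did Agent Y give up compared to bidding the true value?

The highest competing bid is 70 points.
Bidding truthfully at 57 points: the top bid is 70 points (a rival), so Agent Y loses. Payoff = 0 points.
Bidding 95 points: Agent Y has the top bid, wins, and pays the second-highest bid 70 points. Payoff = 57 points − 70 points = -13 points.
Regret = truthful payoff − actual payoff = 0 points − -13 points = 13 points.

Regret: 13 points.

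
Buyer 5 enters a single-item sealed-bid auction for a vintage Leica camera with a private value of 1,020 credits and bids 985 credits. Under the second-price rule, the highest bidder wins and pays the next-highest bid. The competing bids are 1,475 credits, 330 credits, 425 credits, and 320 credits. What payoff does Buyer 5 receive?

Payoff = 0 credits.

Highest competing bid: 1,475 credits.
Buyer 5's bid 985 credits is not the highest, so Buyer 5 loses, pays nothing, and earns zero payoff.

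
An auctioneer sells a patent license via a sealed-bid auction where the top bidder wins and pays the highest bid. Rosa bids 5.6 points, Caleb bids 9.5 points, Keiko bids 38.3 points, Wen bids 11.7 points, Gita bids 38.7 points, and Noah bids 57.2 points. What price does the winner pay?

57.2 points

Bids in descending order: Noah 57.2 points; Gita 38.7 points; Keiko 38.3 points; Wen 11.7 points; Caleb 9.5 points; Rosa 5.6 points.
Noah is the highest bidder, so Noah wins.
Under the first-price rule, the price is the highest bid: 57.2 points.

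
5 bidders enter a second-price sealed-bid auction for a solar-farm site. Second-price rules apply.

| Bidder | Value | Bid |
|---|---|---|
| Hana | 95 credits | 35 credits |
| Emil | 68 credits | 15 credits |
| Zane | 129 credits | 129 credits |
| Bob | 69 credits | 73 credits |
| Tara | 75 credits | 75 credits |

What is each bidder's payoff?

Hana 0 credits, Emil 0 credits, Zane 54 credits, Bob 0 credits, Tara 0 credits.

Sorted high to low: Zane 129 credits, then Tara 75 credits, then Bob 73 credits, then Hana 35 credits, then Emil 15 credits.
Zane has the top bid and wins; the price is the second-highest bid, 75 credits.
Zane's payoff = 129 credits − 75 credits = 54 credits. All other bidders lose, so their payoff is 0.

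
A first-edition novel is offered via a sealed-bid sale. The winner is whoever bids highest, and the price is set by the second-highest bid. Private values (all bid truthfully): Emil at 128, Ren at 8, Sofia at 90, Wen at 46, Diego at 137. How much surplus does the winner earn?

Winner's surplus: 9.

Ordered from highest: Diego 137; Emil 128; Sofia 90; Wen 46; Ren 8.
Diego wins with the top bid and pays the second-highest, 128.
Surplus = 137 − 128 = 9.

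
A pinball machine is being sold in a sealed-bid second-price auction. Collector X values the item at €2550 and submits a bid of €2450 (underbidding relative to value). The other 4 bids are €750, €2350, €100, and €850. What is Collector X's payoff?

Payoff = €200.

Highest competing bid: €2350.
Collector X's bid €2450 is the highest overall, so Collector X wins and pays the second-highest bid, €2350.
Payoff = value − price = €2550 − €2350 = €200.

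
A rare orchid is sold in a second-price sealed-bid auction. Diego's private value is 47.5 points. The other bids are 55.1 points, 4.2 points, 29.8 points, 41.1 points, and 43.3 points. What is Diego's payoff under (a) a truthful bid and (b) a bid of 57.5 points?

The highest competing bid is 55.1 points.
Bidding truthfully at 47.5 points: the top bid is 55.1 points (a rival), so Diego loses. Payoff = 0.0 points.
Bidding 57.5 points: Diego has the top bid, wins, and pays the second-highest bid 55.1 points. Payoff = 47.5 points − 55.1 points = -7.6 points.

(a) 0.0 points  (b) -7.6 points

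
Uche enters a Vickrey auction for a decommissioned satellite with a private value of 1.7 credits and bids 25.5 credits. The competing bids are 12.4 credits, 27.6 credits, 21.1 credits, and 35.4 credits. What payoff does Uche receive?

Payoff = 0.0 credits.

Highest competing bid: 35.4 credits.
Uche's bid 25.5 credits is not the highest, so Uche loses, pays nothing, and earns zero payoff.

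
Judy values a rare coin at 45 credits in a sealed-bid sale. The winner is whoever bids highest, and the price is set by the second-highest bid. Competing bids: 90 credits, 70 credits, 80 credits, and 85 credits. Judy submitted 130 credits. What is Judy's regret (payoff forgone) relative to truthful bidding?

The highest competing bid is 90 credits.
Bidding truthfully at 45 credits: the top bid is 90 credits (a rival), so Judy loses. Payoff = 0 credits.
Bidding 130 credits: Judy has the top bid, wins, and pays the second-highest bid 90 credits. Payoff = 45 credits − 90 credits = -45 credits.
Regret = truthful payoff − actual payoff = 0 credits − -45 credits = 45 credits.

45 credits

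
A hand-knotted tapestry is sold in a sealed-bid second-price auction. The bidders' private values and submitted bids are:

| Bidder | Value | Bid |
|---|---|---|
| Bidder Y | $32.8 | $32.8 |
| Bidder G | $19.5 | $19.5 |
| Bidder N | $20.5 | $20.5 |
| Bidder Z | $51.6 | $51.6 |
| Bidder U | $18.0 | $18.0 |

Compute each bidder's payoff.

Ordered from highest: Bidder Z $51.6; Bidder Y $32.8; Bidder N $20.5; Bidder G $19.5; Bidder U $18.0.
Bidder Z has the top bid and wins; the price is the second-highest bid, $32.8.
Bidder Z's payoff = $51.6 − $32.8 = $18.8. All other bidders lose, so their payoff is 0.

Bidder Y $0.0, Bidder G $0.0, Bidder N $0.0, Bidder Z $18.8, Bidder U $0.0.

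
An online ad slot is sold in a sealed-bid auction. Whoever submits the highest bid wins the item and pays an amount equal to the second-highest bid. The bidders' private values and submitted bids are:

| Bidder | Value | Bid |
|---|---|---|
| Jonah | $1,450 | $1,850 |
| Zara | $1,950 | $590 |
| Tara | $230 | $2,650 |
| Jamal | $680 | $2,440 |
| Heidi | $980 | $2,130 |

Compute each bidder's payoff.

Ranking the bids: Tara $2,650, then Jamal $2,440, then Heidi $2,130, then Jonah $1,850, then Zara $590.
Tara has the top bid and wins; the price is the second-highest bid, $2,440.
Tara's payoff = $230 − $2,440 = -$2,210. All other bidders lose, so their payoff is 0.

Payoffs: Jonah $0, Zara $0, Tara -$2,210, Jamal $0, Heidi $0.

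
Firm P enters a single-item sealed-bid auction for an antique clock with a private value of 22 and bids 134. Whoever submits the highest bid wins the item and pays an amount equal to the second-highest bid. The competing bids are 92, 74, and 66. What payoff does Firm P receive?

Highest competing bid: 92.
Firm P's bid 134 is the highest overall, so Firm P wins and pays the second-highest bid, 92.
Payoff = value − price = 22 − 92 = -70.

-70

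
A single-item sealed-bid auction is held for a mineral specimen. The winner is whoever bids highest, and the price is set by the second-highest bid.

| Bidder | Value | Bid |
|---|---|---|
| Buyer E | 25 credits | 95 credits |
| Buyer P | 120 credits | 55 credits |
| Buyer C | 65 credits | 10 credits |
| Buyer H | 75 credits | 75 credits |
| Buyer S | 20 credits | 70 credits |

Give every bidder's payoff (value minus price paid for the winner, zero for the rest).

Payoffs: Buyer E -50 credits, Buyer P 0 credits, Buyer C 0 credits, Buyer H 0 credits, Buyer S 0 credits.

Ordered from highest: Buyer E 95 credits, then Buyer H 75 credits, then Buyer S 70 credits, then Buyer P 55 credits, then Buyer C 10 credits.
Buyer E has the top bid and wins; the price is the second-highest bid, 75 credits.
Buyer E's payoff = 25 credits − 75 credits = -50 credits. All other bidders lose, so their payoff is 0.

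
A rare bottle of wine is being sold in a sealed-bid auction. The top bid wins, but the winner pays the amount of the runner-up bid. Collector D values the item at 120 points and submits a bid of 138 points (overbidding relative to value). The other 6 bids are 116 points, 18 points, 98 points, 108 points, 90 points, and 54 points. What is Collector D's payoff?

4 points

Highest competing bid: 116 points.
Collector D's bid 138 points is the highest overall, so Collector D wins and pays the second-highest bid, 116 points.
Payoff = value − price = 120 points − 116 points = 4 points.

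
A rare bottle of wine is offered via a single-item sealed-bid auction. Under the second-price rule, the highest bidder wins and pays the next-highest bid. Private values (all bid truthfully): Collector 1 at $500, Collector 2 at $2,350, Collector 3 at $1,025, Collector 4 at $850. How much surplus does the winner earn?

Ordered from highest: Collector 2 $2,350; Collector 3 $1,025; Collector 4 $850; Collector 1 $500.
Collector 2 wins with the top bid and pays the second-highest, $1,025.
Surplus = $2,350 − $1,025 = $1,325.

Winner's surplus: $1,325.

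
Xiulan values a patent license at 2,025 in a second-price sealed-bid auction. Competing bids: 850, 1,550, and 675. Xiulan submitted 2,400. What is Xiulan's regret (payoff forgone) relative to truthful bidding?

0

The highest competing bid is 1,550.
Bidding truthfully at 2,025: Xiulan has the top bid, wins, and pays the second-highest bid 1,550. Payoff = 2,025 − 1,550 = 475.
Bidding 2,400: Xiulan has the top bid, wins, and pays the second-highest bid 1,550. Payoff = 2,025 − 1,550 = 475.
Regret = truthful payoff − actual payoff = 475 − 475 = 0.
The bid only affects whether you win, not the price — here both bids land on the same side of the top rival bid, so the deviation is payoff-neutral.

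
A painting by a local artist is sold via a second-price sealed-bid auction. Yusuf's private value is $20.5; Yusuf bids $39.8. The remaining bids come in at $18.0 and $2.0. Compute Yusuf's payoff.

Yusuf's payoff: $2.5.

Highest competing bid: $18.0.
Yusuf's bid $39.8 is the highest overall, so Yusuf wins and pays the second-highest bid, $18.0.
Payoff = value − price = $20.5 − $18.0 = $2.5.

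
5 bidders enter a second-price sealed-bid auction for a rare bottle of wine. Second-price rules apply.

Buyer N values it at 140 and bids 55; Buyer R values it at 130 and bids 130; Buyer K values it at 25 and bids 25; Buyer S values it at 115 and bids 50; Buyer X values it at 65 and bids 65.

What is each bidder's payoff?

Bids in descending order: Buyer R 130, then Buyer X 65, then Buyer N 55, then Buyer S 50, then Buyer K 25.
Buyer R has the top bid and wins; the price is the second-highest bid, 65.
Buyer R's payoff = 130 − 65 = 65. All other bidders lose, so their payoff is 0.

Buyer N 0, Buyer R 65, Buyer K 0, Buyer S 0, Buyer X 0.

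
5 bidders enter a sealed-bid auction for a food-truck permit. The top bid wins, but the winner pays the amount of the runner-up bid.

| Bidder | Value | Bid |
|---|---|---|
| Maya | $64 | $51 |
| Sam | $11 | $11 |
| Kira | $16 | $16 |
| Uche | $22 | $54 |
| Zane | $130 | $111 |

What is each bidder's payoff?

Payoffs: Maya $0, Sam $0, Kira $0, Uche $0, Zane $76.

Sorted high to low: Zane $111, then Uche $54, then Maya $51, then Kira $16, then Sam $11.
Zane has the top bid and wins; the price is the second-highest bid, $54.
Zane's payoff = $130 − $54 = $76. All other bidders lose, so their payoff is 0.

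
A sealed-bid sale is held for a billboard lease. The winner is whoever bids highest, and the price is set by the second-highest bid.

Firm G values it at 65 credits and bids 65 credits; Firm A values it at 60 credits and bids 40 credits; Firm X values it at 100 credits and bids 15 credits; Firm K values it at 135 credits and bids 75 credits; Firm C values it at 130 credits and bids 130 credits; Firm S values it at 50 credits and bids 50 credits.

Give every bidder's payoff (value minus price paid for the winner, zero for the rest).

Firm G 0 credits, Firm A 0 credits, Firm X 0 credits, Firm K 0 credits, Firm C 55 credits, Firm S 0 credits.

Ordered from highest: Firm C 130 credits > Firm K 75 credits > Firm G 65 credits > Firm S 50 credits > Firm A 40 credits > Firm X 15 credits.
Firm C has the top bid and wins; the price is the second-highest bid, 75 credits.
Firm C's payoff = 130 credits − 75 credits = 55 credits. All other bidders lose, so their payoff is 0.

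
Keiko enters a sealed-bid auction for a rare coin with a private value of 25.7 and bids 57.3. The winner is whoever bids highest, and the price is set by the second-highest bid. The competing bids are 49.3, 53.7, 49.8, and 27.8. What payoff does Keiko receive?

Payoff = -28.0.

Highest competing bid: 53.7.
Keiko's bid 57.3 is the highest overall, so Keiko wins and pays the second-highest bid, 53.7.
Payoff = value − price = 25.7 − 53.7 = -28.0.
Overbidding won the item at a price above value — truthful bidding would have avoided this loss.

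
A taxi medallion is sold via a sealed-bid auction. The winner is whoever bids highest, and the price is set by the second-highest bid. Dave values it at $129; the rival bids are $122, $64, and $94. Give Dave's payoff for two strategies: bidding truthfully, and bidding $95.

Truthful: $7; alternative: $0.

The highest competing bid is $122.
Bidding truthfully at $129: Dave has the top bid, wins, and pays the second-highest bid $122. Payoff = $129 − $122 = $7.
Bidding $95: the top bid is $122 (a rival), so Dave loses. Payoff = $0.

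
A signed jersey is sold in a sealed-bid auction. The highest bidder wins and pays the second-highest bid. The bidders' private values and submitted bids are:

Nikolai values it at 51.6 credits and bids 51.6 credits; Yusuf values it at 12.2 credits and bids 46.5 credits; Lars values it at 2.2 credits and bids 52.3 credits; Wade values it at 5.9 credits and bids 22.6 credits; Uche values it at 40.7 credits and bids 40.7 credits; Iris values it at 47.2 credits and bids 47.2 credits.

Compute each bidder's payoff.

Nikolai 0.0 credits, Yusuf 0.0 credits, Lars -49.4 credits, Wade 0.0 credits, Uche 0.0 credits, Iris 0.0 credits.

Ranking the bids: Lars 52.3 credits > Nikolai 51.6 credits > Iris 47.2 credits > Yusuf 46.5 credits > Uche 40.7 credits > Wade 22.6 credits.
Lars has the top bid and wins; the price is the second-highest bid, 51.6 credits.
Lars's payoff = 2.2 credits − 51.6 credits = -49.4 credits. All other bidders lose, so their payoff is 0.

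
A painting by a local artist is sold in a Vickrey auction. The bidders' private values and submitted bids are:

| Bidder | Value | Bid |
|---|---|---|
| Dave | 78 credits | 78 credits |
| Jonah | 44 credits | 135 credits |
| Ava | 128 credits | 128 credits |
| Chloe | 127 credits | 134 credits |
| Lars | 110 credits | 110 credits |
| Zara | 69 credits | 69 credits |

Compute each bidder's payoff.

Dave 0 credits, Jonah -90 credits, Ava 0 credits, Chloe 0 credits, Lars 0 credits, Zara 0 credits.

Ranking the bids: Jonah 135 credits > Chloe 134 credits > Ava 128 credits > Lars 110 credits > Dave 78 credits > Zara 69 credits.
Jonah has the top bid and wins; the price is the second-highest bid, 134 credits.
Jonah's payoff = 44 credits − 134 credits = -90 credits. All other bidders lose, so their payoff is 0.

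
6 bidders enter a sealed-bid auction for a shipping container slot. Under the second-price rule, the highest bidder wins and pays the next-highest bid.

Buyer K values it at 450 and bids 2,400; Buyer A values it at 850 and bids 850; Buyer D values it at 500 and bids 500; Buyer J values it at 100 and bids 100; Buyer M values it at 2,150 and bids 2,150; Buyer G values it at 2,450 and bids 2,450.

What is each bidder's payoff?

Bids in descending order: Buyer G 2,450 > Buyer K 2,400 > Buyer M 2,150 > Buyer A 850 > Buyer D 500 > Buyer J 100.
Buyer G has the top bid and wins; the price is the second-highest bid, 2,400.
Buyer G's payoff = 2,450 − 2,400 = 50. All other bidders lose, so their payoff is 0.

Buyer K 0, Buyer A 0, Buyer D 0, Buyer J 0, Buyer M 0, Buyer G 50.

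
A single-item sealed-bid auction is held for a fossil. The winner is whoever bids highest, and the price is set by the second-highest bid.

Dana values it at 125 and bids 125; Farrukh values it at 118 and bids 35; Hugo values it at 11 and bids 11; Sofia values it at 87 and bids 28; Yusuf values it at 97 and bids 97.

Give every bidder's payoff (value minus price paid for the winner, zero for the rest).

Bids in descending order: Dana 125; Yusuf 97; Farrukh 35; Sofia 28; Hugo 11.
Dana has the top bid and wins; the price is the second-highest bid, 97.
Dana's payoff = 125 − 97 = 28. All other bidders lose, so their payoff is 0.

Dana 28, Farrukh 0, Hugo 0, Sofia 0, Yusuf 0.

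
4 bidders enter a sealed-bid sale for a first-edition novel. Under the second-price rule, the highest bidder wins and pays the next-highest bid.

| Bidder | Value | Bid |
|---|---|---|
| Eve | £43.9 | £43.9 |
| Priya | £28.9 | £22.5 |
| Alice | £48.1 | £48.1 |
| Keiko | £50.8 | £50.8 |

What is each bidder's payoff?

Sorted high to low: Keiko £50.8, then Alice £48.1, then Eve £43.9, then Priya £22.5.
Keiko has the top bid and wins; the price is the second-highest bid, £48.1.
Keiko's payoff = £50.8 − £48.1 = £2.7. All other bidders lose, so their payoff is 0.

Eve £0.0, Priya £0.0, Alice £0.0, Keiko £2.7.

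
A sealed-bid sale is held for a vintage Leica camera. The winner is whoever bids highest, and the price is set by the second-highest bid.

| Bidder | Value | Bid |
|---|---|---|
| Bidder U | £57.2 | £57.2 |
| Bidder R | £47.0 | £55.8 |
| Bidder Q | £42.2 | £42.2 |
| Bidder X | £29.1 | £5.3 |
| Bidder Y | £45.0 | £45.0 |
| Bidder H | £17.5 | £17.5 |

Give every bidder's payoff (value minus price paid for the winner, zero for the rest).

Bids in descending order: Bidder U £57.2 > Bidder R £55.8 > Bidder Y £45.0 > Bidder Q £42.2 > Bidder H £17.5 > Bidder X £5.3.
Bidder U has the top bid and wins; the price is the second-highest bid, £55.8.
Bidder U's payoff = £57.2 − £55.8 = £1.4. All other bidders lose, so their payoff is 0.

Payoffs: Bidder U £1.4, Bidder R £0.0, Bidder Q £0.0, Bidder X £0.0, Bidder Y £0.0, Bidder H £0.0.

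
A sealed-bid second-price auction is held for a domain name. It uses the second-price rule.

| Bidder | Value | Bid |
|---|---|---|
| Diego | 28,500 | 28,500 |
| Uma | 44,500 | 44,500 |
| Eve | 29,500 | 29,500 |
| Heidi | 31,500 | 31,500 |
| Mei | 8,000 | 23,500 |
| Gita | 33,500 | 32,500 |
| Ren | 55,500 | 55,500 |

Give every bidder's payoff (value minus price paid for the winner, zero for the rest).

Ordered from highest: Ren 55,500; Uma 44,500; Gita 32,500; Heidi 31,500; Eve 29,500; Diego 28,500; Mei 23,500.
Ren has the top bid and wins; the price is the second-highest bid, 44,500.
Ren's payoff = 55,500 − 44,500 = 11,000. All other bidders lose, so their payoff is 0.

Diego 0, Uma 0, Eve 0, Heidi 0, Mei 0, Gita 0, Ren 11,000.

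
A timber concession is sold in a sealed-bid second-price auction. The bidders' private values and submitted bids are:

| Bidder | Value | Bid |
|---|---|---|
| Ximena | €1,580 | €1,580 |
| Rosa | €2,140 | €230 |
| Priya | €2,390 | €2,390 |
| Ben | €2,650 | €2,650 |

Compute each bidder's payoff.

Ordered from highest: Ben €2,650; Priya €2,390; Ximena €1,580; Rosa €230.
Ben has the top bid and wins; the price is the second-highest bid, €2,390.
Ben's payoff = €2,650 − €2,390 = €260. All other bidders lose, so their payoff is 0.

Ximena €0, Rosa €0, Priya €0, Ben €260.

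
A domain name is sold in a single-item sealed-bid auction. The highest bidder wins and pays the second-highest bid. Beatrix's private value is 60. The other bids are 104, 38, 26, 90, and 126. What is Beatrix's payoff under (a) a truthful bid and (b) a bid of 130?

(a) 0  (b) -66

The highest competing bid is 126.
Bidding truthfully at 60: the top bid is 126 (a rival), so Beatrix loses. Payoff = 0.
Bidding 130: Beatrix has the top bid, wins, and pays the second-highest bid 126. Payoff = 60 − 126 = -66.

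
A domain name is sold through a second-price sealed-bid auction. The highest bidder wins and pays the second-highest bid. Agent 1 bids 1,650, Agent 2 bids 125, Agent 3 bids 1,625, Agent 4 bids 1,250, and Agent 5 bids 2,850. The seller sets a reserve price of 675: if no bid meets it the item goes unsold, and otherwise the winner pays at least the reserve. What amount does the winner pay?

Ordered from highest: Agent 5 2,850; Agent 1 1,650; Agent 3 1,625; Agent 4 1,250; Agent 2 125.
Agent 5 has the highest bid, so Agent 5 wins.
The second-highest bid is 1,650, which exceeds the reserve, so that sets the price.

The winner pays 1,650.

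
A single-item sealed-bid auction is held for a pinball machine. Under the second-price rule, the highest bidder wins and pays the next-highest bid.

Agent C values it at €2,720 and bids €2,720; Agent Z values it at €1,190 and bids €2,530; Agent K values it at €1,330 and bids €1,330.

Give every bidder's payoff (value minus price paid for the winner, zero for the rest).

Payoffs: Agent C €190, Agent Z €0, Agent K €0.

Ranking the bids: Agent C €2,720 > Agent Z €2,530 > Agent K €1,330.
Agent C has the top bid and wins; the price is the second-highest bid, €2,530.
Agent C's payoff = €2,720 − €2,530 = €190. All other bidders lose, so their payoff is 0.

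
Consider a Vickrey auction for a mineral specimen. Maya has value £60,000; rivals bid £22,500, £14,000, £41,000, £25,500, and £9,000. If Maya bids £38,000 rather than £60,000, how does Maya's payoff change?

-£19,000

The highest competing bid is £41,000.
Bidding truthfully at £60,000: Maya has the top bid, wins, and pays the second-highest bid £41,000. Payoff = £60,000 − £41,000 = £19,000.
Bidding £38,000: the top bid is £41,000 (a rival), so Maya loses. Payoff = £0.
Change = £0 − £19,000 = -£19,000.
This is the dominant-strategy logic: truthful bidding weakly beats any alternative.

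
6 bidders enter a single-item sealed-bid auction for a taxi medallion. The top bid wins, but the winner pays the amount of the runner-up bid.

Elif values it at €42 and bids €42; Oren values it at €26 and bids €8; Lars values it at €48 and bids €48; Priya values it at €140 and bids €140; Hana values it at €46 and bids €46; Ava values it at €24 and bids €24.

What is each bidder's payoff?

Elif €0, Oren €0, Lars €0, Priya €92, Hana €0, Ava €0.

Sorted high to low: Priya €140 > Lars €48 > Hana €46 > Elif €42 > Ava €24 > Oren €8.
Priya has the top bid and wins; the price is the second-highest bid, €48.
Priya's payoff = €140 − €48 = €92. All other bidders lose, so their payoff is 0.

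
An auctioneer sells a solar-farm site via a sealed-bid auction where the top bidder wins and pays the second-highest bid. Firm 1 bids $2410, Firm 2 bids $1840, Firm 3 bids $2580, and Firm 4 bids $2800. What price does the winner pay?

Price paid: $2580.

Ordered from highest: Firm 4 $2800; Firm 3 $2580; Firm 1 $2410; Firm 2 $1840.
Firm 4 is the highest bidder, so Firm 4 wins.
Under the second-price rule, the price is the second-highest bid: $2580.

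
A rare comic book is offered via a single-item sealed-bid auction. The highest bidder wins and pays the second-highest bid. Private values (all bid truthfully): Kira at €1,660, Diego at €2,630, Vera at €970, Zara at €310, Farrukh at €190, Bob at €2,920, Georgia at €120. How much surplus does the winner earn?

Sorted high to low: Bob €2,920; Diego €2,630; Kira €1,660; Vera €970; Zara €310; Farrukh €190; Georgia €120.
Bob wins with the top bid and pays the second-highest, €2,630.
Surplus = €2,920 − €2,630 = €290.

Surplus = €290.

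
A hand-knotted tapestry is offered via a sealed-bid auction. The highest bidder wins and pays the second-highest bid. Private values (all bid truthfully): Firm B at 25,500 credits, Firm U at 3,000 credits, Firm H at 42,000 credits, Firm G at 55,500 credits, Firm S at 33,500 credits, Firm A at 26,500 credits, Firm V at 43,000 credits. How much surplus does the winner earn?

Bids in descending order: Firm G 55,500 credits > Firm V 43,000 credits > Firm H 42,000 credits > Firm S 33,500 credits > Firm A 26,500 credits > Firm B 25,500 credits > Firm U 3,000 credits.
Firm G wins with the top bid and pays the second-highest, 43,000 credits.
Surplus = 55,500 credits − 43,000 credits = 12,500 credits.

Surplus = 12,500 credits.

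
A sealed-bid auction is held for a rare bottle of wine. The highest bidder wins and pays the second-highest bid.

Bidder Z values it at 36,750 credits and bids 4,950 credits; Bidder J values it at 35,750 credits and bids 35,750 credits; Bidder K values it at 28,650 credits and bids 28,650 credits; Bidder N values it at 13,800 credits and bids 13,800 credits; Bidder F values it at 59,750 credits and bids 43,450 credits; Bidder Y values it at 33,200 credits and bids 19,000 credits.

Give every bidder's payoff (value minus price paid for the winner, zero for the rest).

Bidder Z 0 credits, Bidder J 0 credits, Bidder K 0 credits, Bidder N 0 credits, Bidder F 24,000 credits, Bidder Y 0 credits.

Bids in descending order: Bidder F 43,450 credits > Bidder J 35,750 credits > Bidder K 28,650 credits > Bidder Y 19,000 credits > Bidder N 13,800 credits > Bidder Z 4,950 credits.
Bidder F has the top bid and wins; the price is the second-highest bid, 35,750 credits.
Bidder F's payoff = 59,750 credits − 35,750 credits = 24,000 credits. All other bidders lose, so their payoff is 0.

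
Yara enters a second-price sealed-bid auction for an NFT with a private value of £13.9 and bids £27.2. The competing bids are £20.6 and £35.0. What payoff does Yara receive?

Highest competing bid: £35.0.
Yara's bid £27.2 is not the highest, so Yara loses, pays nothing, and earns zero payoff.

Payoff = £0.0.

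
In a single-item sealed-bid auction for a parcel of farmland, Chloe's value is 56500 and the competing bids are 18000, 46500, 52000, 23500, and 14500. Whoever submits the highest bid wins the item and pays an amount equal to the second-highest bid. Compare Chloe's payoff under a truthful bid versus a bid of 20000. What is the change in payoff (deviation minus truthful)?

Payoff change: -4500.

The highest competing bid is 52000.
Bidding truthfully at 56500: Chloe has the top bid, wins, and pays the second-highest bid 52000. Payoff = 56500 − 52000 = 4500.
Bidding 20000: the top bid is 52000 (a rival), so Chloe loses. Payoff = 0.
Change = 0 − 4500 = -4500.
This is the dominant-strategy logic: truthful bidding weakly beats any alternative.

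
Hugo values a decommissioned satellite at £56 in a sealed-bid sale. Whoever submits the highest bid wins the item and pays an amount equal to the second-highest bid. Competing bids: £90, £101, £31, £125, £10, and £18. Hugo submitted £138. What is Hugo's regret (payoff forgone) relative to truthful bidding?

£69

The highest competing bid is £125.
Bidding truthfully at £56: the top bid is £125 (a rival), so Hugo loses. Payoff = £0.
Bidding £138: Hugo has the top bid, wins, and pays the second-highest bid £125. Payoff = £56 − £125 = -£69.
Regret = truthful payoff − actual payoff = £0 − -£69 = £69.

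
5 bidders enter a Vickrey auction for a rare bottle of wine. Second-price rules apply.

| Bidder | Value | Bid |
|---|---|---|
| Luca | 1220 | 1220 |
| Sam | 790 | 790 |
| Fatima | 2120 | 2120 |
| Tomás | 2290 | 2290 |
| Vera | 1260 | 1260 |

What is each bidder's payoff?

Payoffs: Luca 0, Sam 0, Fatima 0, Tomás 170, Vera 0.

Ordered from highest: Tomás 2290, then Fatima 2120, then Vera 1260, then Luca 1220, then Sam 790.
Tomás has the top bid and wins; the price is the second-highest bid, 2120.
Tomás's payoff = 2290 − 2120 = 170. All other bidders lose, so their payoff is 0.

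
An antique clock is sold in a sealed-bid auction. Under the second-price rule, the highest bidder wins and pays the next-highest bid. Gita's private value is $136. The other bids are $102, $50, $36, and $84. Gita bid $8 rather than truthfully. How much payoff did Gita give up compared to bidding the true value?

Payoff forgone: $34.

The highest competing bid is $102.
Bidding truthfully at $136: Gita has the top bid, wins, and pays the second-highest bid $102. Payoff = $136 − $102 = $34.
Bidding $8: the top bid is $102 (a rival), so Gita loses. Payoff = $0.
Regret = truthful payoff − actual payoff = $34 − $0 = $34.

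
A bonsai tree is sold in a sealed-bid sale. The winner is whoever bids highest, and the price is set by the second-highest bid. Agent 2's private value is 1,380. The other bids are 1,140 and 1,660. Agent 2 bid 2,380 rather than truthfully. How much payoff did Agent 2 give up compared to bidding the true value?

The highest competing bid is 1,660.
Bidding truthfully at 1,380: the top bid is 1,660 (a rival), so Agent 2 loses. Payoff = 0.
Bidding 2,380: Agent 2 has the top bid, wins, and pays the second-highest bid 1,660. Payoff = 1,380 − 1,660 = -280.
Regret = truthful payoff − actual payoff = 0 − -280 = 280.

Regret: 280.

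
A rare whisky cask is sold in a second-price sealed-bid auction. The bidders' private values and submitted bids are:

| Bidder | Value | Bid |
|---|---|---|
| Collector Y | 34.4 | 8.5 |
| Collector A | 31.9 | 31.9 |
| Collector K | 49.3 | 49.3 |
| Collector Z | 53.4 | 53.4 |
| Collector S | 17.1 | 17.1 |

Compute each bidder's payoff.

Ordered from highest: Collector Z 53.4 > Collector K 49.3 > Collector A 31.9 > Collector S 17.1 > Collector Y 8.5.
Collector Z has the top bid and wins; the price is the second-highest bid, 49.3.
Collector Z's payoff = 53.4 − 49.3 = 4.1. All other bidders lose, so their payoff is 0.

Collector Y 0.0, Collector A 0.0, Collector K 0.0, Collector Z 4.1, Collector S 0.0.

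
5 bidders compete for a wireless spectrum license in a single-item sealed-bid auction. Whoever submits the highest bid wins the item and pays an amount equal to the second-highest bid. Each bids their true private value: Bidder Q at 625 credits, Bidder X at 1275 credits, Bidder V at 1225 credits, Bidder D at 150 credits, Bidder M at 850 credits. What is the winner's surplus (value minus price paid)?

Ordered from highest: Bidder X 1275 credits; Bidder V 1225 credits; Bidder M 850 credits; Bidder Q 625 credits; Bidder D 150 credits.
Bidder X wins with the top bid and pays the second-highest, 1225 credits.
Surplus = 1275 credits − 1225 credits = 50 credits.

50 credits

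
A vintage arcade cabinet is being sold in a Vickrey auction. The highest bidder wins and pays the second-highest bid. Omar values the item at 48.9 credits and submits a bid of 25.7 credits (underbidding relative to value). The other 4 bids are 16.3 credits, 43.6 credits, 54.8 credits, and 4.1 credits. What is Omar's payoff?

Payoff = 0.0 credits.

Highest competing bid: 54.8 credits.
Omar's bid 25.7 credits is not the highest, so Omar loses, pays nothing, and earns zero payoff.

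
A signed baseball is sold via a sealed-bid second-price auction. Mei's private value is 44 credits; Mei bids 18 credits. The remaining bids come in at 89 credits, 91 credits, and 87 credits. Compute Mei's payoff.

Payoff = 0 credits.

Highest competing bid: 91 credits.
Mei's bid 18 credits is not the highest, so Mei loses, pays nothing, and earns zero payoff.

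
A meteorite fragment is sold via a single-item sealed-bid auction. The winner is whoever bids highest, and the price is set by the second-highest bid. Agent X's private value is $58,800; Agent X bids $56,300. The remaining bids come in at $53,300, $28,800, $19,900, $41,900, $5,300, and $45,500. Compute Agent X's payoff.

$5,500

Highest competing bid: $53,300.
Agent X's bid $56,300 is the highest overall, so Agent X wins and pays the second-highest bid, $53,300.
Payoff = value − price = $58,800 − $53,300 = $5,500.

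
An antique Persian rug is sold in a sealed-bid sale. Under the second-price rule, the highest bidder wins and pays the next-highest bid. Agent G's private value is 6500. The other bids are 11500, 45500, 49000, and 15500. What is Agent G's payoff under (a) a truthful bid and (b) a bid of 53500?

(a) 0  (b) -42500

The highest competing bid is 49000.
Bidding truthfully at 6500: the top bid is 49000 (a rival), so Agent G loses. Payoff = 0.
Bidding 53500: Agent G has the top bid, wins, and pays the second-highest bid 49000. Payoff = 6500 − 49000 = -42500.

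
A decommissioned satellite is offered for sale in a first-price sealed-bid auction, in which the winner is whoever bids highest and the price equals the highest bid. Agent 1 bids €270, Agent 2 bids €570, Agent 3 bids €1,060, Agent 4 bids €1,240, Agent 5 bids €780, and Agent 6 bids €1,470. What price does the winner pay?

The winner pays €1,470.

Sorted high to low: Agent 6 €1,470; Agent 4 €1,240; Agent 3 €1,060; Agent 5 €780; Agent 2 €570; Agent 1 €270.
Agent 6 is the highest bidder, so Agent 6 wins.
Under the first-price rule, the price is the highest bid: €1,470.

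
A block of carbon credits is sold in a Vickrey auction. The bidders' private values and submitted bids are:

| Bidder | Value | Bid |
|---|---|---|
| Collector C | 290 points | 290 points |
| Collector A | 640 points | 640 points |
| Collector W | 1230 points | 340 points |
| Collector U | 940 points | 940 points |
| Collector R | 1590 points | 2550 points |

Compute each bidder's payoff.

Ranking the bids: Collector R 2550 points > Collector U 940 points > Collector A 640 points > Collector W 340 points > Collector C 290 points.
Collector R has the top bid and wins; the price is the second-highest bid, 940 points.
Collector R's payoff = 1590 points − 940 points = 650 points. All other bidders lose, so their payoff is 0.

Payoffs: Collector C 0 points, Collector A 0 points, Collector W 0 points, Collector U 0 points, Collector R 650 points.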